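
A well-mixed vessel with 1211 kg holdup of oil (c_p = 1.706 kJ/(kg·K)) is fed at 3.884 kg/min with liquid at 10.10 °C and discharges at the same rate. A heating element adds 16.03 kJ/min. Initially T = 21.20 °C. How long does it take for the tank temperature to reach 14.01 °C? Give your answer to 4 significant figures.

M c_p dT/dt = ṁ c_p (T_in − T) + Q̇.
τ = M/ṁ = 311.792 min; T_ss = T_in + Q̇/(ṁ c_p) = 12.5192 °C.
T(t) = T_ss + (T₀ − T_ss) e^(−t/τ). Set T = 14.01:
e^(−t/τ) = (14.01 − 12.5192)/(21.20 − 12.5192) = 0.171733
t = −311.792 · ln(0.171733) = 549.319 min.

549.3 min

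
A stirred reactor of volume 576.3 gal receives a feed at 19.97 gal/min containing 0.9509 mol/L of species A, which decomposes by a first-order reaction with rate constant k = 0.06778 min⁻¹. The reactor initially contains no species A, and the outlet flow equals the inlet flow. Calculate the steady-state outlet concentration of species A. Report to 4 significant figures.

Species balance: V dC/dt = Q C_in − Q C − k V C.
At steady state: 0 = Q C_in − (Q + kV) C_ss, so C_ss = Q C_in/(Q + kV).
C_ss = 19.97·0.9509/(19.97 + 0.06778·576.3) = 18.9895/59.0316 = 0.321683 mol/L.

0.3217 mol/L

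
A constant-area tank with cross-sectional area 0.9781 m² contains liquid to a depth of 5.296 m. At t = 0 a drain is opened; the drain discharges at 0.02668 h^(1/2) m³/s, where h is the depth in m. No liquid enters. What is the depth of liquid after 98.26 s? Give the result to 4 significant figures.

0.9238 m

A dh/dt = −Q_out = −0.02668 √h.
Separate and integrate: 2(√h − √h₀) = −(0.02668/A) t.
√h = √5.296 − 0.02668·98.26/(2·0.9781) = 2.30130 − 1.34014 = 0.961167.
h = 0.961167² = 0.923841 m.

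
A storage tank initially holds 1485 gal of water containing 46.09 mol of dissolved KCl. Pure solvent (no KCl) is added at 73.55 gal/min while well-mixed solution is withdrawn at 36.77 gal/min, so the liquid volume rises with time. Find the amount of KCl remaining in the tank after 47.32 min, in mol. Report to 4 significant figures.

21.22 mol

Let m(t) be the amount of KCl. Volume: V(t) = V₀ + (Q_in − Q_out) t = 1485 + 36.7800 t; V(47.32) = 3225.43 gal.
Species balance (pure solvent in): dm/dt = −Q_out · m/V(t).
dm/m = −Q_out dt/(V₀ + 36.7800 t); integrating gives ln(m/m₀) = −(Q_out/(Q_in−Q_out)) ln(V/V₀).
m = m₀ (V₀/V)^(Q_out/(Q_in−Q_out)) = 46.09 × (1485/3225.43)^(0.999728) = 21.2245 mol.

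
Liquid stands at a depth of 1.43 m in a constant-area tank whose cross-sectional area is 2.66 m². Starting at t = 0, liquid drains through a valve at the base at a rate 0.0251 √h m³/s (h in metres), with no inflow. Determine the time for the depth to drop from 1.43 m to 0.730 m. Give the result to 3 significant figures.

72.4 s

With no inflow, A dh/dt = −0.0251 √h.
∫ h^(−1/2) dh = −(0.0251/A) ∫ dt, giving 2√h = 2√h₀ − (0.0251/A) t.
t = 2A(√h₀ − √h)/0.0251 = 2·2.66·(√1.43 − √0.730)/0.0251
  = 5.3200 × (1.1958 − 0.85440) / 0.0251 = 72.366 s.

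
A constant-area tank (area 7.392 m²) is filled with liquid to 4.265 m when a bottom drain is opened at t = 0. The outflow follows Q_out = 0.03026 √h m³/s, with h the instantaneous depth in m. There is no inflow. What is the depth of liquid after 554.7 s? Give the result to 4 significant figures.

0.8646 m

With no inflow, A dh/dt = −0.03026 √h.
Separate and integrate: 2(√h − √h₀) = −(0.03026/A) t.
√h = √4.265 − 0.03026·554.7/(2·7.392) = 2.06519 − 1.13536 = 0.929824.
h = 0.929824² = 0.864572 m.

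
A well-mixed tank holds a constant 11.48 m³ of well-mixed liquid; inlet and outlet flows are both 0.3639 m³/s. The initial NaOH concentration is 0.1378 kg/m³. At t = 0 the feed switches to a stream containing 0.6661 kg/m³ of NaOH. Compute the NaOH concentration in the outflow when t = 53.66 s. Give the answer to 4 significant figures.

0.5697 kg/m³

Unsteady species balance (constant V, well mixed): V dC/dt = Q(C_in − C).
Rewrite as dC/dt + C/τ = C_in/τ, τ = V/Q = 31.5471 s.
C approaches C_in exponentially: C(t) = C_in + (C₀ − C_in) e^(−t/τ).
C(53.66) = 0.6661 + (0.1378 − 0.6661)·e^(−53.66/31.5471) = 0.6661 + (-0.528300)·0.182511 = 0.569680 kg/m³.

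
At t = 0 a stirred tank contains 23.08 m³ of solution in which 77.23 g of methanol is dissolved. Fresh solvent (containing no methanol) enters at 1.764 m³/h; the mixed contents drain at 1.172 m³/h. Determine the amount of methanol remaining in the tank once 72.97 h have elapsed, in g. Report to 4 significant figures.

9.568 g

Total volume: dV/dt = Q_in − Q_out = 0.592000 m³/h, so V(t) = 23.08 + 0.592000 t and V(72.97) = 66.2782 m³.
Solute balance: dm/dt = 0 − Q_out C = −Q_out m/V(t).
Separate: dm/m = −Q_out dt/V(t) ⇒ ln(m/m₀) = −(Q_out/(Q_in−Q_out)) ln(V/V₀).
m = m₀ (V₀/V)^(Q_out/(Q_in−Q_out)) = 77.23 × (23.08/66.2782)^(1.97973) = 9.56758 g.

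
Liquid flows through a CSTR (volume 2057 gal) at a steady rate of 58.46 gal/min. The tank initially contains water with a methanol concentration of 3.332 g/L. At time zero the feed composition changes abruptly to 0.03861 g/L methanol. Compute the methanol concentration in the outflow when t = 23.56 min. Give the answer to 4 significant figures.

1.725 g/L

Mass balance on the solute (V constant): V dC/dt = Q(C_in − C).
Time constant τ = V/Q = 2057/58.46 = 35.1865 min.
C approaches C_in exponentially: C(t) = C_in + (C₀ − C_in) e^(−t/τ).
C(23.56) = 0.03861 + (3.332 − 0.03861)·e^(−23.56/35.1865) = 0.03861 + (3.29339)·0.511926 = 1.72458 g/L.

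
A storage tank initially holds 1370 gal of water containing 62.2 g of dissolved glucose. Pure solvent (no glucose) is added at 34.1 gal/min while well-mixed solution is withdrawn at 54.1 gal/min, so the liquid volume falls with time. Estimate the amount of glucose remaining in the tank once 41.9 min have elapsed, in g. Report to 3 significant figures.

Total volume: dV/dt = Q_in − Q_out = -20.000 gal/min, so V(t) = 1370 − 20.000 t and V(41.9) = 532.00 gal.
No glucose enters, so dm/dt = −Q_out · (m/V).
dm/m = −Q_out dt/(V₀ − 20.000 t); integrating gives ln(m/m₀) = −(Q_out/(Q_in−Q_out)) ln(V/V₀).
m = m₀ (V₀/V)^(Q_out/(Q_in−Q_out)) = 62.2 × (1370/532.00)^(-2.7050) = 4.8145 g.

4.81 g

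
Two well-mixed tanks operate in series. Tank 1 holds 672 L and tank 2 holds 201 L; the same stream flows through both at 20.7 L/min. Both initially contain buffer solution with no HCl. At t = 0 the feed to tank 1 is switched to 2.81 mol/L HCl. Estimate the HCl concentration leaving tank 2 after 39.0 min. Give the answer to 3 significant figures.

Each tank obeys Vᵢ dCᵢ/dt = Q(Cᵢ₋₁ − Cᵢ), so τᵢ = Vᵢ/Q.
τ₁ = 672/20.7 = 32.464 min; τ₂ = 201/20.7 = 9.7101 min.
Solving the cascade with C₁(0)=C₂(0)=0 gives C₂(t) = C_in[1 − (τ₁ e^(−t/τ₁) − τ₂ e^(−t/τ₂))/(τ₁ − τ₂)].
At t = 39.0: e^(−t/τ₁) = 0.30079, e^(−t/τ₂) = 0.018017.
C₂ = 2.81·[1 − (32.464·0.30079 − 9.7101·0.018017)/(22.754)] = 2.81·0.57853 = 1.6257 mol/L.

1.63 mol/L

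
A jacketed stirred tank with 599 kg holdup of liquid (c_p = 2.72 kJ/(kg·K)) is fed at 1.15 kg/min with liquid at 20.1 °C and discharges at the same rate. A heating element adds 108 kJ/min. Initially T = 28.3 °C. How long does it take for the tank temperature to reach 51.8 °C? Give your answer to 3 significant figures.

M c_p dT/dt = ṁ c_p (T_in − T) + Q̇.
τ = M/ṁ = 520.87 min; T_ss = T_in + Q̇/(ṁ c_p) = 54.627 °C.
T(t) = T_ss + (T₀ − T_ss) e^(−t/τ). Set T = 51.8:
e^(−t/τ) = (51.8 − 54.627)/(28.3 − 54.627) = 0.10738
t = −520.87 · ln(0.10738) = 1162.3 min.

1160 min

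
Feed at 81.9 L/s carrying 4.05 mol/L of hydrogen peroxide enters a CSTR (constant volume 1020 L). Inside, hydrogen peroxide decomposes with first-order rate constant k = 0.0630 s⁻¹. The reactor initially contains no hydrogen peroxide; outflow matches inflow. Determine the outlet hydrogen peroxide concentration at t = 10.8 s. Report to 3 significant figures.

1.79 mol/L

Species balance: V dC/dt = Q C_in − Q C − k V C.
This is linear with rate a = Q/V + k = 0.14329 s⁻¹.
C_ss = Q C_in/(Q + kV) = 2.2694 mol/L; C(t) = C_ss + (C₀ − C_ss) e^(−a t).
C(10.8) = 2.2694 + (-2.2694)·e^(−0.14329·10.8) = 2.2694 + (-2.2694)·0.21276 = 1.7866 mol/L.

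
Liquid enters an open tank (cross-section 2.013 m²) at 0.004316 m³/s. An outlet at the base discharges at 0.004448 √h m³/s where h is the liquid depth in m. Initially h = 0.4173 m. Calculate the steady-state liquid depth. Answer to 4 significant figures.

0.9415 m

A dh/dt = Q_in − 0.004448 √h. Steady state requires inflow = outflow:
Q_in = 0.004448 √h_ss ⇒ √h_ss = 0.004316/0.004448 = 0.970324.
h_ss = 0.970324² = 0.941528 m. (Since h₀ = 0.4173 m < h_ss, the level will rise toward this value.)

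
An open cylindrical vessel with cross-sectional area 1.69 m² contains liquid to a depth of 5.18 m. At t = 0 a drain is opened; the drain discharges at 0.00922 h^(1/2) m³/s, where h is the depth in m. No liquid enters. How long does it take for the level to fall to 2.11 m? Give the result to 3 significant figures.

A dh/dt = −Q_out = −0.00922 √h.
∫ h^(−1/2) dh = −(0.00922/A) ∫ dt, giving 2√h = 2√h₀ − (0.00922/A) t.
t = 2A(√h₀ − √h)/0.00922 = 2·1.69·(√5.18 − √2.11)/0.00922
  = 3.3800 × (2.2760 − 1.4526) / 0.00922 = 301.85 s.

302 s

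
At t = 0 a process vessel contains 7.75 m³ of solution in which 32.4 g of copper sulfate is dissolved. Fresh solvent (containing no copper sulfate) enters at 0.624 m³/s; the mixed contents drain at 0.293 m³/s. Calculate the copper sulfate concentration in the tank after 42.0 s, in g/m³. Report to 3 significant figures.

Let m(t) be the amount of copper sulfate. Volume: V(t) = V₀ + (Q_in − Q_out) t = 7.75 + 0.33100 t; V(42.0) = 21.652 m³.
Solute balance: dm/dt = 0 − Q_out C = −Q_out m/V(t).
dm/m = −Q_out dt/(V₀ + 0.33100 t); integrating gives ln(m/m₀) = −(Q_out/(Q_in−Q_out)) ln(V/V₀).
m = m₀ (V₀/V)^(Q_out/(Q_in−Q_out)) = 32.4 × (7.75/21.652)^(0.88520) = 13.049 g.
C = m/V = 13.049/21.652 = 0.60266 g/m³.

0.603 g/m³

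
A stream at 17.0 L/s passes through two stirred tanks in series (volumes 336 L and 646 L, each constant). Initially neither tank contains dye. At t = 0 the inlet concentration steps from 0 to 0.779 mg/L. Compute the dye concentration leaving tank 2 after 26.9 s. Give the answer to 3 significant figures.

0.196 mg/L

Time constants: τᵢ = Vᵢ/Q for each well-mixed tank.
τ₁ = 336/17.0 = 19.765 s; τ₂ = 646/17.0 = 38.000 s.
Tank 1: C₁ = C_in(1 − e^(−t/τ₁)). Tank 2 (τ₁ ≠ τ₂): C₂ = C_in[1 − (τ₁ e^(−t/τ₁) − τ₂ e^(−t/τ₂))/(τ₁ − τ₂)].
At t = 26.9: e^(−t/τ₁) = 0.25640, e^(−t/τ₂) = 0.49268.
C₂ = 0.779·[1 − (19.765·0.25640 − 38.000·0.49268)/(-18.235)] = 0.779·0.25122 = 0.19570 mg/L.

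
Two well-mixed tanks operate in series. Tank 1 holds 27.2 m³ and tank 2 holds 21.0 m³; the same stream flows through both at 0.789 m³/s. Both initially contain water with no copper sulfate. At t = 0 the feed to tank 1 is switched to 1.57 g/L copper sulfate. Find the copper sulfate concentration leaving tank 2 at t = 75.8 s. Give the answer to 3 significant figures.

1.11 g/L

Each tank obeys Vᵢ dCᵢ/dt = Q(Cᵢ₋₁ − Cᵢ), so τᵢ = Vᵢ/Q.
τ₁ = 27.2/0.789 = 34.474 s; τ₂ = 21.0/0.789 = 26.616 s.
Tank 1: C₁ = C_in(1 − e^(−t/τ₁)). Tank 2 (τ₁ ≠ τ₂): C₂ = C_in[1 − (τ₁ e^(−t/τ₁) − τ₂ e^(−t/τ₂))/(τ₁ − τ₂)].
At t = 75.8: e^(−t/τ₁) = 0.11094, e^(−t/τ₂) = 0.057965.
C₂ = 1.57·[1 − (34.474·0.11094 − 26.616·0.057965)/(7.8580)] = 1.57·0.70962 = 1.1141 g/L.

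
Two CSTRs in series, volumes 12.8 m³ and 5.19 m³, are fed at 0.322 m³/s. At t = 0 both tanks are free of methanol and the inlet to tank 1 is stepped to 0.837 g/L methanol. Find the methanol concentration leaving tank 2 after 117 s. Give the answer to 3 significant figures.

0.763 g/L

Each tank obeys Vᵢ dCᵢ/dt = Q(Cᵢ₋₁ − Cᵢ), so τᵢ = Vᵢ/Q.
τ₁ = 12.8/0.322 = 39.752 s; τ₂ = 5.19/0.322 = 16.118 s.
Solving the cascade with C₁(0)=C₂(0)=0 gives C₂(t) = C_in[1 − (τ₁ e^(−t/τ₁) − τ₂ e^(−t/τ₂))/(τ₁ − τ₂)].
At t = 117: e^(−t/τ₁) = 0.052693, e^(−t/τ₂) = 0.00070384.
C₂ = 0.837·[1 − (39.752·0.052693 − 16.118·0.00070384)/(23.634)] = 0.837·0.91185 = 0.76322 g/L.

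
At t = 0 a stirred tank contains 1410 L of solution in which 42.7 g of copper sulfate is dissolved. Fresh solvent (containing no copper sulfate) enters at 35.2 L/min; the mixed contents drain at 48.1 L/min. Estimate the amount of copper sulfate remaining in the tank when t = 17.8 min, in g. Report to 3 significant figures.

Total volume: dV/dt = Q_in − Q_out = -12.900 L/min, so V(t) = 1410 − 12.900 t and V(17.8) = 1180.4 L.
Solute balance: dm/dt = 0 − Q_out C = −Q_out m/V(t).
dm/m = −Q_out dt/(V₀ − 12.900 t); integrating gives ln(m/m₀) = −(Q_out/(Q_in−Q_out)) ln(V/V₀).
m = m₀ (V₀/V)^(Q_out/(Q_in−Q_out)) = 42.7 × (1410/1180.4)^(-3.7287) = 22.008 g.

22.0 g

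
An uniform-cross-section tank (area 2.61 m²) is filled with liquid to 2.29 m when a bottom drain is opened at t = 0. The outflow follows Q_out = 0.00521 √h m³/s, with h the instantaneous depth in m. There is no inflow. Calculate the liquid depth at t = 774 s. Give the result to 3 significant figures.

0.549 m

A dh/dt = −Q_out = −0.00521 √h.
∫ h^(−1/2) dh = −(0.00521/A) ∫ dt, giving 2√h = 2√h₀ − (0.00521/A) t.
√h = √2.29 − 0.00521·774/(2·2.61) = 1.5133 − 0.77252 = 0.74076.
h = 0.74076² = 0.54872 m.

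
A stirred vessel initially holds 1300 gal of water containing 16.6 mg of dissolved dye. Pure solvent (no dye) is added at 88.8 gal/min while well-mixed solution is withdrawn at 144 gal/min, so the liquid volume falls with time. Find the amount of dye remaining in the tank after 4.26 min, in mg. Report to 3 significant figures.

Total volume: dV/dt = Q_in − Q_out = -55.200 gal/min, so V(t) = 1300 − 55.200 t and V(4.26) = 1064.8 gal.
Solute balance: dm/dt = 0 − Q_out C = −Q_out m/V(t).
dm/m = −Q_out dt/(V₀ − 55.200 t); integrating gives ln(m/m₀) = −(Q_out/(Q_in−Q_out)) ln(V/V₀).
m = m₀ (V₀/V)^(Q_out/(Q_in−Q_out)) = 16.6 × (1300/1064.8)^(-2.6087) = 9.8639 mg.

9.86 mg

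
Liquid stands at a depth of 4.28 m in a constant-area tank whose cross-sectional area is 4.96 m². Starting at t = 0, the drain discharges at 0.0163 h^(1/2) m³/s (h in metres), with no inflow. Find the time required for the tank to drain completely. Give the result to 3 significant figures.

1260 s

Volume balance on the tank: A dh/dt = −0.0163 √h.
Separate and integrate: 2(√h − √h₀) = −(0.0163/A) t.
Set h = 0: 2√h₀ = (0.0163/A) t_empty ⇒ t_empty = 2A√h₀/0.0163.
t_empty = 2·4.96·√4.28/0.0163 = 9.9200·2.0688/0.0163 = 1259.1 s.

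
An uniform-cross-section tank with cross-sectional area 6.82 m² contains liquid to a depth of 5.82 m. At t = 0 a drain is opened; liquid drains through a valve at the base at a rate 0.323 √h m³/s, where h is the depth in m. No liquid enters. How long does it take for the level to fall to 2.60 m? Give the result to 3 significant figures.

With no inflow, A dh/dt = −0.323 √h.
∫ h^(−1/2) dh = −(0.323/A) ∫ dt, giving 2√h = 2√h₀ − (0.323/A) t.
t = 2A(√h₀ − √h)/0.323 = 2·6.82·(√5.82 − √2.60)/0.323
  = 13.640 × (2.4125 − 1.6125) / 0.323 = 33.784 s.

33.8 s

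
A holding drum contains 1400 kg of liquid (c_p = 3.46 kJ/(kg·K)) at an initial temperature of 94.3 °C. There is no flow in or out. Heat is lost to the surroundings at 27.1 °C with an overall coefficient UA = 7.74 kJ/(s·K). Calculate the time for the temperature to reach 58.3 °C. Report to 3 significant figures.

Unsteady energy balance on the tank contents: M c_p dT/dt = −UA(T − T_amb).
τ = M c_p/UA = 625.84 s; T_ss = T_amb = 27.100 °C.
T(t) = T_ss + (T₀ − T_ss)e^(−t/τ); set T = 58.3:
t = −τ ln[(T − T_ss)/(T₀ − T_ss)] = −625.84 · ln(0.46429) = 480.18 s.

480 s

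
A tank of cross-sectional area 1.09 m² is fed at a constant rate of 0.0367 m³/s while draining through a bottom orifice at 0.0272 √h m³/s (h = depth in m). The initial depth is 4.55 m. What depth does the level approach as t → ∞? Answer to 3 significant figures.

1.82 m

Level balance: A dh/dt = 0.0367 − 0.0272 √h. Setting dh/dt = 0:
Q_in = 0.0272 √h_ss ⇒ √h_ss = 0.0367/0.0272 = 1.3493.
h_ss = 1.3493² = 1.8205 m. (Since h₀ = 4.55 m > h_ss, the level will fall toward this value.)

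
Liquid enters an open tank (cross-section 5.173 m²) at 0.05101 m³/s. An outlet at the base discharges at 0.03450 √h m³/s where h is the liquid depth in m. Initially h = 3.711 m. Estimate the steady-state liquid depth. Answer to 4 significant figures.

2.186 m

Level balance: A dh/dt = 0.05101 − 0.03450 √h. Setting dh/dt = 0:
Q_in = 0.03450 √h_ss ⇒ √h_ss = 0.05101/0.03450 = 1.47855.
h_ss = 1.47855² = 2.18611 m. (Since h₀ = 3.711 m > h_ss, the level will fall toward this value.)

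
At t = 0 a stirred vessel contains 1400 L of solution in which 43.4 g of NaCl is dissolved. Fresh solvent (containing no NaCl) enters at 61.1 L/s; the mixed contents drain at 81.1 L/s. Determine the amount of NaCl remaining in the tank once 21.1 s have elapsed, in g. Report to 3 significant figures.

10.1 g

Total volume: dV/dt = Q_in − Q_out = -20.000 L/s, so V(t) = 1400 − 20.000 t and V(21.1) = 978.00 L.
No NaCl enters, so dm/dt = −Q_out · (m/V).
dm/m = −Q_out dt/(V₀ − 20.000 t); integrating gives ln(m/m₀) = −(Q_out/(Q_in−Q_out)) ln(V/V₀).
m = m₀ (V₀/V)^(Q_out/(Q_in−Q_out)) = 43.4 × (1400/978.00)^(-4.0550) = 10.134 g.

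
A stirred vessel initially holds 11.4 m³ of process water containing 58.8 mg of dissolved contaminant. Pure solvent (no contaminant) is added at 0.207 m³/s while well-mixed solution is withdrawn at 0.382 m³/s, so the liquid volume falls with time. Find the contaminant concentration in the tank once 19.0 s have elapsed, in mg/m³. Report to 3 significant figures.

Total volume: dV/dt = Q_in − Q_out = -0.17500 m³/s, so V(t) = 11.4 − 0.17500 t and V(19.0) = 8.0750 m³.
No contaminant enters, so dm/dt = −Q_out · (m/V).
dm/m = −Q_out dt/(V₀ − 0.17500 t); integrating gives ln(m/m₀) = −(Q_out/(Q_in−Q_out)) ln(V/V₀).
m = m₀ (V₀/V)^(Q_out/(Q_in−Q_out)) = 58.8 × (11.4/8.0750)^(-2.1829) = 27.699 mg.
C = m/V = 27.699/8.0750 = 3.4302 mg/m³.

3.43 mg/m³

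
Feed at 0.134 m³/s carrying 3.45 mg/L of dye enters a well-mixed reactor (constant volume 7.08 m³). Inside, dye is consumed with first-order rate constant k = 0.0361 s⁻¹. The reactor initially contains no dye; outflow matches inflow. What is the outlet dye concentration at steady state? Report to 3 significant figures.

V dC/dt = Q(C_in − C) − k V C.
Steady state (dC/dt = 0): C_ss = Q C_in/(Q + kV) = C_in/(1 + kV/Q).
C_ss = 0.134·3.45/(0.134 + 0.0361·7.08) = 0.46230/0.38959 = 1.1866 mg/L.

1.19 mg/L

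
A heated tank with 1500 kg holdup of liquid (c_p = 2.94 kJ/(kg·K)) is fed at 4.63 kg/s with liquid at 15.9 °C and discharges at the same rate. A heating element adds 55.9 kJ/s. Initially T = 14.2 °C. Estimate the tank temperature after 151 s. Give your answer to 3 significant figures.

M c_p dT/dt = ṁ c_p (T_in − T) + Q̇.
τ = M/ṁ = 323.97 s; T_ss = T_in + Q̇/(ṁ c_p) = 15.9 + 55.9/(4.63·2.94) = 20.007 °C.
Integrating: T(t) = T_ss + (T₀ − T_ss) e^(−t/τ).
T(151) = 20.007 + (-5.8066)·e^(−151/323.97) = 20.007 + (-5.8066)·0.62745 = 16.363 °C.

16.4 °C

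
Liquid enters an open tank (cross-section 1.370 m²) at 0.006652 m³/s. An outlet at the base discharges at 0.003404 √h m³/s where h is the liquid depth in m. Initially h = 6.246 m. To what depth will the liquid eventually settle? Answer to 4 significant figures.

3.819 m

Unsteady balance on liquid volume: A dh/dt = Q_in − 0.003404 √h. At steady state dh/dt = 0:
Q_in = 0.003404 √h_ss ⇒ √h_ss = 0.006652/0.003404 = 1.95417.
h_ss = 1.95417² = 3.81879 m. (Since h₀ = 6.246 m > h_ss, the level will fall toward this value.)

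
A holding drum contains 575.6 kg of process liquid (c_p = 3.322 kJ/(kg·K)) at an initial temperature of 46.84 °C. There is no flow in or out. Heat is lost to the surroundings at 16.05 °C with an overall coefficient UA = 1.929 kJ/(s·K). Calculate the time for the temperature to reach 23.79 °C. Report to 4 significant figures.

1369 s

Lumped-capacitance energy balance: M c_p dT/dt = UA(T_amb − T).
τ = M c_p/UA = 991.261 s; T_ss = T_amb = 16.0500 °C.
T(t) = T_ss + (T₀ − T_ss)e^(−t/τ); set T = 23.79:
t = −τ ln[(T − T_ss)/(T₀ − T_ss)] = −991.261 · ln(0.251380) = 1368.72 s.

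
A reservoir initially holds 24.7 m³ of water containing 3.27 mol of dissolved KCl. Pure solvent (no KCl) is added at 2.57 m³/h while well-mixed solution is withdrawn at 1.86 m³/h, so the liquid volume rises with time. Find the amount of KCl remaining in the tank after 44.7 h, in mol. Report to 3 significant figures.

0.375 mol

Total volume: dV/dt = Q_in − Q_out = 0.71000 m³/h, so V(t) = 24.7 + 0.71000 t and V(44.7) = 56.437 m³.
Species balance (pure solvent in): dm/dt = −Q_out · m/V(t).
dm/m = −Q_out dt/(V₀ + 0.71000 t); integrating gives ln(m/m₀) = −(Q_out/(Q_in−Q_out)) ln(V/V₀).
m = m₀ (V₀/V)^(Q_out/(Q_in−Q_out)) = 3.27 × (24.7/56.437)^(2.6197) = 0.37533 mol.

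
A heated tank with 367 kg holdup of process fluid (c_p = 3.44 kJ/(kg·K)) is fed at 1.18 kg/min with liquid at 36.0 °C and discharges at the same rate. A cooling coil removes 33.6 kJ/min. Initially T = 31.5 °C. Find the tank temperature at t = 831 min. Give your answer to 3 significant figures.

28.0 °C

M c_p dT/dt = ṁ c_p (T_in − T) − Q̇.
Rearrange: dT/dt = (T_ss − T)/τ with τ = M/ṁ = 311.02 min and T_ss = T_in − Q̇/(ṁ c_p) = 27.723 °C.
This is linear first-order; T(t) = T_ss + (T₀ − T_ss) e^(−t/τ).
T(831) = 27.723 + (3.7775)·e^(−831/311.02) = 27.723 + (3.7775)·0.069122 = 27.984 °C.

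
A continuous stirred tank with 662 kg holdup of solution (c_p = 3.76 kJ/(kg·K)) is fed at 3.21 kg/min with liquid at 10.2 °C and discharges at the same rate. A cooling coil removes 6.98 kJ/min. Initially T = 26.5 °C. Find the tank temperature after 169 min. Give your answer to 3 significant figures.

Heat balance on the well-mixed liquid: M c_p dT/dt = ṁ c_p (T_in − T) − 6.98.
τ = M/ṁ = 206.23 min; T_ss = T_in − Q̇/(ṁ c_p) = 10.2 − 6.98/(3.21·3.76) = 9.6217 °C.
T approaches T_ss exponentially: T(t) = T_ss + (T₀ − T_ss) e^(−t/τ).
T(169) = 9.6217 + (16.878)·e^(−169/206.23) = 9.6217 + (16.878)·0.44066 = 17.059 °C.

17.1 °C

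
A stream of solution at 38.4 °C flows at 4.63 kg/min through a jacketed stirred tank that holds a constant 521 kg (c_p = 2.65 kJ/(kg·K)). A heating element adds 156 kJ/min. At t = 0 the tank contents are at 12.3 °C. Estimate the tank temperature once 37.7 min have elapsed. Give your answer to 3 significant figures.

23.3 °C

M c_p dT/dt = ṁ c_p (T_in − T) + Q̇.
τ = M/ṁ = 112.53 min; T_ss = T_in + Q̇/(ṁ c_p) = 38.4 + 156/(4.63·2.65) = 51.114 °C.
Integrating: T(t) = T_ss + (T₀ − T_ss) e^(−t/τ).
T(37.7) = 51.114 + (-38.814)·e^(−37.7/112.53) = 51.114 + (-38.814)·0.71532 = 23.350 °C.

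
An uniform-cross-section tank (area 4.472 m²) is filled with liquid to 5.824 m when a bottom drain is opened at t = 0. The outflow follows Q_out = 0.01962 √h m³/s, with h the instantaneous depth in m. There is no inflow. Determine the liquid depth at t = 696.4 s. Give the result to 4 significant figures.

0.7844 m

A dh/dt = −Q_out = −0.01962 √h.
Separate and integrate: 2(√h − √h₀) = −(0.01962/A) t.
√h = √5.824 − 0.01962·696.4/(2·4.472) = 2.41330 − 1.52766 = 0.885639.
h = 0.885639² = 0.784357 m.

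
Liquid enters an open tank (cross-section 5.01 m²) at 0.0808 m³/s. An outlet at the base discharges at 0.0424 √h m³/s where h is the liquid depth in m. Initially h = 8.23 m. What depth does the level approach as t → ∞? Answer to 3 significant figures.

3.63 m

Level balance: A dh/dt = 0.0808 − 0.0424 √h. Setting dh/dt = 0:
Q_in = 0.0424 √h_ss ⇒ √h_ss = 0.0808/0.0424 = 1.9057.
h_ss = 1.9057² = 3.6315 m. (Since h₀ = 8.23 m > h_ss, the level will fall toward this value.)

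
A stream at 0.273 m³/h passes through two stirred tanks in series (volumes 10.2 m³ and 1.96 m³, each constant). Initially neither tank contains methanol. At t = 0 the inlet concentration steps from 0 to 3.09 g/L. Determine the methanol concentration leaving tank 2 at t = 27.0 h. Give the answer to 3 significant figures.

1.25 g/L

Each tank obeys Vᵢ dCᵢ/dt = Q(Cᵢ₋₁ − Cᵢ), so τᵢ = Vᵢ/Q.
τ₁ = 10.2/0.273 = 37.363 h; τ₂ = 1.96/0.273 = 7.1795 h.
Solving the cascade with C₁(0)=C₂(0)=0 gives C₂(t) = C_in[1 − (τ₁ e^(−t/τ₁) − τ₂ e^(−t/τ₂))/(τ₁ − τ₂)].
At t = 27.0: e^(−t/τ₁) = 0.48547, e^(−t/τ₂) = 0.023267.
C₂ = 3.09·[1 − (37.363·0.48547 − 7.1795·0.023267)/(30.183)] = 3.09·0.40459 = 1.2502 g/L.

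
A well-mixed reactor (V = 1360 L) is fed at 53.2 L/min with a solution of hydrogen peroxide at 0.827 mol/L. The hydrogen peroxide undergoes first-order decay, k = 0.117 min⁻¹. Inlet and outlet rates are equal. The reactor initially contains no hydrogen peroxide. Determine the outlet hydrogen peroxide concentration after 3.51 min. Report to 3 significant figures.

0.0874 mol/L

Species balance: V dC/dt = Q C_in − Q C − k V C.
dC/dt = (Q/V) C_in − (Q/V + k) C; effective rate a = Q/V + k = 0.039118 + 0.117 = 0.15612 min⁻¹.
C_ss = Q C_in/(Q + kV) = 0.20722 mol/L; C(t) = C_ss + (C₀ − C_ss) e^(−a t).
C(3.51) = 0.20722 + (-0.20722)·e^(−0.15612·3.51) = 0.20722 + (-0.20722)·0.57812 = 0.087421 mol/L.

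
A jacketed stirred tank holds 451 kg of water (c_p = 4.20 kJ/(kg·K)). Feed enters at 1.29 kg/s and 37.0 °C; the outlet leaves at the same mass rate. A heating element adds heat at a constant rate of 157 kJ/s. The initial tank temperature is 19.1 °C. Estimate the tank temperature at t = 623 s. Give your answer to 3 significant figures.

Energy balance: M c_p dT/dt = ṁ c_p (T_in − T) + 157.
τ = M/ṁ = 349.61 s; T_ss = T_in + Q̇/(ṁ c_p) = 37.0 + 157/(1.29·4.20) = 65.977 °C.
Integrating: T(t) = T_ss + (T₀ − T_ss) e^(−t/τ).
T(623) = 65.977 + (-46.877)·e^(−623/349.61) = 65.977 + (-46.877)·0.16831 = 58.088 °C.

58.1 °C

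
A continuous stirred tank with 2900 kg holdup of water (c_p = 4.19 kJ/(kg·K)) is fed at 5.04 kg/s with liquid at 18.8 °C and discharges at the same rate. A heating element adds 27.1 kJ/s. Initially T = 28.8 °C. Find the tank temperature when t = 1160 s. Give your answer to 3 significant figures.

21.2 °C

Energy balance: M c_p dT/dt = ṁ c_p (T_in − T) + 27.1.
Rearrange: dT/dt = (T_ss − T)/τ with τ = M/ṁ = 575.40 s and T_ss = T_in + Q̇/(ṁ c_p) = 20.083 °C.
Integrating: T(t) = T_ss + (T₀ − T_ss) e^(−t/τ).
T(1160) = 20.083 + (8.7167)·e^(−1160/575.40) = 20.083 + (8.7167)·0.13319 = 21.244 °C.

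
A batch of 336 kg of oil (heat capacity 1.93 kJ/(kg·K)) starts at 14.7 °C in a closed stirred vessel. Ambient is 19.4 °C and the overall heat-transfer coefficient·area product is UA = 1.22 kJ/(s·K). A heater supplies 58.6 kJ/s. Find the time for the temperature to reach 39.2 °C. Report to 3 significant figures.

Lumped-capacitance energy balance: M c_p dT/dt = UA(T_amb − T) + Q̇.
τ = M c_p/UA = 531.54 s; T_ss = T_amb + Q̇/UA = 19.4 + 58.6/1.22 = 67.433 °C.
T(t) = T_ss + (T₀ − T_ss)e^(−t/τ); set T = 39.2:
t = −τ ln[(T − T_ss)/(T₀ − T_ss)] = −531.54 · ln(0.53539) = 332.08 s.

332 s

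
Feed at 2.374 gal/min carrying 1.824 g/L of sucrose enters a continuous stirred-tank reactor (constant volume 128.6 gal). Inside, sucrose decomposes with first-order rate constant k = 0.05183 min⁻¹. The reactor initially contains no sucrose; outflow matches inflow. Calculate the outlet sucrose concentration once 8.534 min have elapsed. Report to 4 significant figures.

0.2161 g/L

V dC/dt = Q(C_in − C) − k V C.
dC/dt = (Q/V) C_in − (Q/V + k) C; effective rate a = Q/V + k = 0.0184603 + 0.05183 = 0.0702903 min⁻¹.
C_ss = Q C_in/(Q + kV) = 0.479037 g/L; C(t) = C_ss + (C₀ − C_ss) e^(−a t).
C(8.534) = 0.479037 + (-0.479037)·e^(−0.0702903·8.534) = 0.479037 + (-0.479037)·0.548890 = 0.216098 g/L.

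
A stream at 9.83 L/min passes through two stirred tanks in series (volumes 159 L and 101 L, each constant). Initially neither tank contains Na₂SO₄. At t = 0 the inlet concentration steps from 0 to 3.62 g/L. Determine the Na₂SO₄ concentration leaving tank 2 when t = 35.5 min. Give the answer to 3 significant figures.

2.71 g/L

Each tank obeys Vᵢ dCᵢ/dt = Q(Cᵢ₋₁ − Cᵢ), so τᵢ = Vᵢ/Q.
τ₁ = 159/9.83 = 16.175 min; τ₂ = 101/9.83 = 10.275 min.
Tank 1: C₁ = C_in(1 − e^(−t/τ₁)). Tank 2 (τ₁ ≠ τ₂): C₂ = C_in[1 − (τ₁ e^(−t/τ₁) − τ₂ e^(−t/τ₂))/(τ₁ − τ₂)].
At t = 35.5: e^(−t/τ₁) = 0.11139, e^(−t/τ₂) = 0.031584.
C₂ = 3.62·[1 − (16.175·0.11139 − 10.275·0.031584)/(5.9003)] = 3.62·0.74965 = 2.7137 g/L.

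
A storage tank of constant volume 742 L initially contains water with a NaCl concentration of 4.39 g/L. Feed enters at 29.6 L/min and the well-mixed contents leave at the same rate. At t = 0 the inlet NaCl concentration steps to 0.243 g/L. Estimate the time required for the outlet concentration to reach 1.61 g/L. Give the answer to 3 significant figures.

27.8 min

Species balance: V dC/dt = Q(C_in − C) ⇒ τ = V/Q = 25.068 min.
C(t) = C_in + (C₀ − C_in) e^(−t/τ). Set C = 1.61 and solve for t:
e^(−t/τ) = (C − C_in)/(C₀ − C_in) = (1.61 − 0.243)/(4.39 − 0.243) = 0.32964
t = −τ ln(…) = 25.068 × 1.1098 = 27.819 min.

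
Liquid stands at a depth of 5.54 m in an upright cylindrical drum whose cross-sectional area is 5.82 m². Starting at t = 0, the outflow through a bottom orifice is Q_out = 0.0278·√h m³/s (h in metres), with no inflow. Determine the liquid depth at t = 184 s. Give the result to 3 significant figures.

Unsteady balance on liquid volume: A dh/dt = −0.0278 √h.
Separate and integrate: 2(√h − √h₀) = −(0.0278/A) t.
√h = √5.54 − 0.0278·184/(2·5.82) = 2.3537 − 0.43945 = 1.9143.
h = 1.9143² = 3.6644 m.

3.66 m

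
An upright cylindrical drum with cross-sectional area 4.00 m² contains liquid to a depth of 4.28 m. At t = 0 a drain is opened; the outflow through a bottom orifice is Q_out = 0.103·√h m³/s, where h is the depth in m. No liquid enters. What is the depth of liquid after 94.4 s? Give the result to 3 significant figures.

0.728 m

A dh/dt = −Q_out = −0.103 √h.
∫ h^(−1/2) dh = −(0.103/A) ∫ dt, giving 2√h = 2√h₀ − (0.103/A) t.
√h = √4.28 − 0.103·94.4/(2·4.00) = 2.0688 − 1.2154 = 0.85342.
h = 0.85342² = 0.72832 m.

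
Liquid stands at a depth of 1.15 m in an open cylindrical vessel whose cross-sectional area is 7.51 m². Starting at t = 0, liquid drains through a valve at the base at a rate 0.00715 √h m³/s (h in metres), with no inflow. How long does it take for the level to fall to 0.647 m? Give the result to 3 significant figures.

563 s

A dh/dt = −Q_out = −0.00715 √h.
∫ h^(−1/2) dh = −(0.00715/A) ∫ dt, giving 2√h = 2√h₀ − (0.00715/A) t.
t = 2A(√h₀ − √h)/0.00715 = 2·7.51·(√1.15 − √0.647)/0.00715
  = 15.020 × (1.0724 − 0.80436) / 0.00715 = 563.02 s.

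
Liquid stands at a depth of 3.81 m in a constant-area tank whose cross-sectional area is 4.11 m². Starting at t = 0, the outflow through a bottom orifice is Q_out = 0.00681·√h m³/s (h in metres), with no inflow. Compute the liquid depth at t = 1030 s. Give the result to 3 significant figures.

1.21 m

Volume balance on the tank: A dh/dt = −0.00681 √h.
Separate and integrate: 2(√h − √h₀) = −(0.00681/A) t.
√h = √3.81 − 0.00681·1030/(2·4.11) = 1.9519 − 0.85332 = 1.0986.
h = 1.0986² = 1.2069 m.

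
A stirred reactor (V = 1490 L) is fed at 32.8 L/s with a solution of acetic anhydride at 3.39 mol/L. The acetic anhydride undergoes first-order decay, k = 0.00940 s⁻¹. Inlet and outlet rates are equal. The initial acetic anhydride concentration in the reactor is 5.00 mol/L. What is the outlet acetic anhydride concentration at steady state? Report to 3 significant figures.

Species balance: V dC/dt = Q C_in − Q C − k V C.
At steady state: 0 = Q C_in − (Q + kV) C_ss, so C_ss = Q C_in/(Q + kV).
C_ss = 32.8·3.39/(32.8 + 0.00940·1490) = 111.19/46.806 = 2.3756 mol/L.

2.38 mol/L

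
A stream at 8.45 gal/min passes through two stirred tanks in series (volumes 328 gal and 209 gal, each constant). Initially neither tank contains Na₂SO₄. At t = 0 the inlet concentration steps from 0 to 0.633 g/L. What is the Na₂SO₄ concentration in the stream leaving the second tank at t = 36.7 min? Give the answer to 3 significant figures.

Time constants: τᵢ = Vᵢ/Q for each well-mixed tank.
τ₁ = 328/8.45 = 38.817 min; τ₂ = 209/8.45 = 24.734 min.
Solving the cascade with C₁(0)=C₂(0)=0 gives C₂(t) = C_in[1 − (τ₁ e^(−t/τ₁) − τ₂ e^(−t/τ₂))/(τ₁ − τ₂)].
At t = 36.7: e^(−t/τ₁) = 0.38850, e^(−t/τ₂) = 0.22677.
C₂ = 0.633·[1 − (38.817·0.38850 − 24.734·0.22677)/(14.083)] = 0.633·0.32747 = 0.20729 g/L.

0.207 g/L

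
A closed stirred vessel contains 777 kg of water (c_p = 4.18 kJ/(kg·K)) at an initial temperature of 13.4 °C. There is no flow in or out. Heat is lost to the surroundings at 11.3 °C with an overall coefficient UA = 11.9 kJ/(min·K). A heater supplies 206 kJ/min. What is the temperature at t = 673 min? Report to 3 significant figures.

27.3 °C

M c_p dT/dt = −UA(T − T_amb) + Q̇.
dT/dt = (T_ss − T)/τ with T_ss = T_amb + Q̇/UA = 11.3 + 206/11.9 = 28.611 °C, τ = M c_p/UA = 777·4.18/11.9 = 272.93 min.
Integrating: T(t) = T_ss + (T₀ − T_ss) e^(−t/τ).
T(673) = 28.611 + (-15.211)·0.084938 = 27.319 °C.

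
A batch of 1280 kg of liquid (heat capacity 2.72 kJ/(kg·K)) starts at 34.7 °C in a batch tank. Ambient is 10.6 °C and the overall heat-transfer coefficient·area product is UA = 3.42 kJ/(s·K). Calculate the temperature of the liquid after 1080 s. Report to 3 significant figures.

Energy balance: M c_p dT/dt = −UA(T − T_amb).
dT/dt = (T_ss − T)/τ with T_ss = T_amb = 10.600 °C, τ = M c_p/UA = 1280·2.72/3.42 = 1018.0 s.
Solution: T(t) = T_ss + (T₀ − T_ss) e^(−t/τ).
T(1080) = 10.600 + (24.100)·0.34615 = 18.942 °C.

18.9 °C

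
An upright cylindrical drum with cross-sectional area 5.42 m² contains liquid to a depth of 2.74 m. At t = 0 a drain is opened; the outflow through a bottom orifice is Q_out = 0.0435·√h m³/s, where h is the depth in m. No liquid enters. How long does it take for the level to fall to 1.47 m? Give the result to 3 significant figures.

110 s

A dh/dt = −Q_out = −0.0435 √h.
∫ h^(−1/2) dh = −(0.0435/A) ∫ dt, giving 2√h = 2√h₀ − (0.0435/A) t.
t = 2A(√h₀ − √h)/0.0435 = 2·5.42·(√2.74 − √1.47)/0.0435
  = 10.840 × (1.6553 − 1.2124) / 0.0435 = 110.36 s.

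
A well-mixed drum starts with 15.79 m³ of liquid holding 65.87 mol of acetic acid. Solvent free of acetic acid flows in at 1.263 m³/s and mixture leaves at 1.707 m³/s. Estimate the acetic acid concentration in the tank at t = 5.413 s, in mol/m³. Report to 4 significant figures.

Let m(t) be the amount of acetic acid. Volume: V(t) = V₀ + (Q_in − Q_out) t = 15.79 − 0.444000 t; V(5.413) = 13.3866 m³.
Species balance (pure solvent in): dm/dt = −Q_out · m/V(t).
dm/m = −Q_out dt/(V₀ − 0.444000 t); integrating gives ln(m/m₀) = −(Q_out/(Q_in−Q_out)) ln(V/V₀).
m = m₀ (V₀/V)^(Q_out/(Q_in−Q_out)) = 65.87 × (15.79/13.3866)^(-3.84459) = 34.9131 mol.
C = m/V = 34.9131/13.3866 = 2.60806 mol/m³.

2.608 mol/m³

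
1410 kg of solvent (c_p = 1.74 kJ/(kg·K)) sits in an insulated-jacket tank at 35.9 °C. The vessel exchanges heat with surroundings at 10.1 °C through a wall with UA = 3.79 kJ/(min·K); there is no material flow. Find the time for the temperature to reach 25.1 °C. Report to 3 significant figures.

Lumped-capacitance energy balance: M c_p dT/dt = UA(T_amb − T).
τ = M c_p/UA = 647.34 min; T_ss = T_amb = 10.100 °C.
T(t) = T_ss + (T₀ − T_ss)e^(−t/τ); set T = 25.1:
t = −τ ln[(T − T_ss)/(T₀ − T_ss)] = −647.34 · ln(0.58140) = 351.07 min.

351 min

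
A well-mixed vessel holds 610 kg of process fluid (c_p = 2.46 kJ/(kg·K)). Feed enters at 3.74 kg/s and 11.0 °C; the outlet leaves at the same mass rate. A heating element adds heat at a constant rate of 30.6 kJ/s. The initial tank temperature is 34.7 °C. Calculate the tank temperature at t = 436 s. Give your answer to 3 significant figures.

M c_p dT/dt = ṁ c_p (T_in − T) + Q̇.
τ = M/ṁ = 163.10 s; T_ss = T_in + Q̇/(ṁ c_p) = 11.0 + 30.6/(3.74·2.46) = 14.326 °C.
This is linear first-order; T(t) = T_ss + (T₀ − T_ss) e^(−t/τ).
T(436) = 14.326 + (20.374)·e^(−436/163.10) = 14.326 + (20.374)·0.069032 = 15.732 °C.

15.7 °C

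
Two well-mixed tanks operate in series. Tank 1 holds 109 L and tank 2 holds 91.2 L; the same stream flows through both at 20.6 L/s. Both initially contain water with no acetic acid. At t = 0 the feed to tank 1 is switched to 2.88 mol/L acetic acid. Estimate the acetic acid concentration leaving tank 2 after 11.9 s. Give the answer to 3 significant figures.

2.02 mol/L

Each tank obeys Vᵢ dCᵢ/dt = Q(Cᵢ₋₁ − Cᵢ), so τᵢ = Vᵢ/Q.
τ₁ = 109/20.6 = 5.2913 s; τ₂ = 91.2/20.6 = 4.4272 s.
Tank 1: C₁ = C_in(1 − e^(−t/τ₁)). Tank 2 (τ₁ ≠ τ₂): C₂ = C_in[1 − (τ₁ e^(−t/τ₁) − τ₂ e^(−t/τ₂))/(τ₁ − τ₂)].
At t = 11.9: e^(−t/τ₁) = 0.10551, e^(−t/τ₂) = 0.068021.
C₂ = 2.88·[1 − (5.2913·0.10551 − 4.4272·0.068021)/(0.86408)] = 2.88·0.70244 = 2.0230 mol/L.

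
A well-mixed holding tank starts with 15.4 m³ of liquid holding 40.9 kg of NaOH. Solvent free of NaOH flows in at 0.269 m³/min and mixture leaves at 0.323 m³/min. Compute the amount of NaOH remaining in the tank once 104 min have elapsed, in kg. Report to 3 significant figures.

2.71 kg

Let m(t) be the amount of NaOH. Volume: V(t) = V₀ + (Q_in − Q_out) t = 15.4 − 0.054000 t; V(104) = 9.7840 m³.
Species balance (pure solvent in): dm/dt = −Q_out · m/V(t).
Separate: dm/m = −Q_out dt/V(t) ⇒ ln(m/m₀) = −(Q_out/(Q_in−Q_out)) ln(V/V₀).
m = m₀ (V₀/V)^(Q_out/(Q_in−Q_out)) = 40.9 × (15.4/9.7840)^(-5.9815) = 2.7124 kg.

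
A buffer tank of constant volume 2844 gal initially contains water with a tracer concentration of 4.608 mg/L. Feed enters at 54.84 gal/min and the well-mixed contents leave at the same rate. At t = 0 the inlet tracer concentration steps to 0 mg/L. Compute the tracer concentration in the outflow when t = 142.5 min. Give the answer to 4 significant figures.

0.2952 mg/L

Mass balance on the solute (V constant): V dC/dt = Q(C_in − C).
Time constant τ = V/Q = 2844/54.84 = 51.8600 min.
This is linear first-order; C(t) = C_in + (C₀ − C_in) e^(−t/τ).
C(142.5) = 0 + (4.608 − 0)·e^(−142.5/51.8600) = 0 + (4.60800)·0.0640696 = 0.295233 mg/L.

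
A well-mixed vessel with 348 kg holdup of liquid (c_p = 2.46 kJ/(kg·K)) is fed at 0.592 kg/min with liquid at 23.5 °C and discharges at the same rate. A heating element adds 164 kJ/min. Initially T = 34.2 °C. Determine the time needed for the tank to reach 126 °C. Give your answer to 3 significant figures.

First-law balance (no shaft work): M c_p dT/dt = ṁ c_p (T_in − T) + 164.
τ = M/ṁ = 587.84 min; T_ss = T_in + Q̇/(ṁ c_p) = 136.11 °C.
T(t) = T_ss + (T₀ − T_ss) e^(−t/τ). Set T = 126:
e^(−t/τ) = (126 − 136.11)/(34.2 − 136.11) = 0.099228
t = −587.84 · ln(0.099228) = 1358.1 min.

1360 min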